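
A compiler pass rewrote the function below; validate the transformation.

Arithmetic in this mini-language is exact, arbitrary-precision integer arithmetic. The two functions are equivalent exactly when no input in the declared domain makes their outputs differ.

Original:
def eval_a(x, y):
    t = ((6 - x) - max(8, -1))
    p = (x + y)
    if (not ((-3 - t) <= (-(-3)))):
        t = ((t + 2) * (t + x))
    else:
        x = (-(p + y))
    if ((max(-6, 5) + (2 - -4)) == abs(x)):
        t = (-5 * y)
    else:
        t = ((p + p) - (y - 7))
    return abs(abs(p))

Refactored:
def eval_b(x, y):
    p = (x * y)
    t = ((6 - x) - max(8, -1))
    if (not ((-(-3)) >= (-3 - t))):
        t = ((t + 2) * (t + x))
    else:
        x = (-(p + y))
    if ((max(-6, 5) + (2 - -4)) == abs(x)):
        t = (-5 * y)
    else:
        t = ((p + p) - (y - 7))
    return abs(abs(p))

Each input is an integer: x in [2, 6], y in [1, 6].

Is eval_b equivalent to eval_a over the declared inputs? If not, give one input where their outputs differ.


At x=2, y=1: eval_a gives 3, eval_b gives 2.
verdict: not equivalent; witness: x=2, y=1


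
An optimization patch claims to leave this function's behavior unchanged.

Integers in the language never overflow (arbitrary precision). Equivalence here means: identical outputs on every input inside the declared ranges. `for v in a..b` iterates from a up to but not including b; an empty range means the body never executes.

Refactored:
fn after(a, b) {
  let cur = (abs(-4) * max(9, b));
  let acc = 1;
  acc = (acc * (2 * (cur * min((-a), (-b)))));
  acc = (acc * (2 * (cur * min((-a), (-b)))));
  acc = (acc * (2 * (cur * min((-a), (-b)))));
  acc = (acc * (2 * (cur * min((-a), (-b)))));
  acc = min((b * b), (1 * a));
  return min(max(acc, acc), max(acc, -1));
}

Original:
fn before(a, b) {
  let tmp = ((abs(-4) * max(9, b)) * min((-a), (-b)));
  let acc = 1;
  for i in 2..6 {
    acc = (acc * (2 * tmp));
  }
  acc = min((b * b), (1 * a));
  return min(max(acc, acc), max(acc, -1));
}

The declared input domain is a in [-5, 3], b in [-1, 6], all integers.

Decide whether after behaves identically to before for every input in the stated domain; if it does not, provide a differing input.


Differences: local variable names differ, plus min/max/abs usage differs, plus loop structure differs, plus constant usage differs, plus arithmetic usage differs, plus statement counts differ — yet all 72 inputs agree.
verdict: equivalent


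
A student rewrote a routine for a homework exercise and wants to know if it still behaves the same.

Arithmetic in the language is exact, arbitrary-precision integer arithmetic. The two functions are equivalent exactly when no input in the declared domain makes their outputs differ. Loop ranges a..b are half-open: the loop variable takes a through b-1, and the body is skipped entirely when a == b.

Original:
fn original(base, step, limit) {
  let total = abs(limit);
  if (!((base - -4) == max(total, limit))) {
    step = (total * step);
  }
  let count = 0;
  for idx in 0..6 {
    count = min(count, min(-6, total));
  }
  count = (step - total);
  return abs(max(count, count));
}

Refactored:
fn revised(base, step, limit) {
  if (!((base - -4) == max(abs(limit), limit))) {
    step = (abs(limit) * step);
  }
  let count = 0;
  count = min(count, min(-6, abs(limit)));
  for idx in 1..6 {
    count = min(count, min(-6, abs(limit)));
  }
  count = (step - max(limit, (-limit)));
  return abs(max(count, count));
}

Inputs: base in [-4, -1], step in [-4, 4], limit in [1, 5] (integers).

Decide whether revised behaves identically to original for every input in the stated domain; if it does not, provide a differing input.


Reading the diff, among the changes: loop structure differs, and constant usage differs, and local variable names differ, and min/max/abs usage differs.
Tracing base=-2, step=-1, limit=1: original: total := 1 | (!((base - -4) == max(total, limit))): true | step := -1 | count := 0 | iter idx=0: | count := -6 | iter idx=1: | count := -6 | iter idx=2: | count := -6 | iter idx=3: | count := -6 | iter idx=4: | count := -6 | iter idx=5: | count := -6 | count := -2 | result 2 | revised: (!((base - -4) == max(abs(limit), limit))): true | step := -1 | count := 0 | count := -6 | iter idx=1: | count := -6 | iter idx=2: | count := -6 | iter idx=3: | count := -6 | iter idx=4: | count := -6 | iter idx=5: | count := -6 | count := -2 | result 2 — matching result 2.
Every one of the 180 inputs gives matching results.
verdict: equivalent


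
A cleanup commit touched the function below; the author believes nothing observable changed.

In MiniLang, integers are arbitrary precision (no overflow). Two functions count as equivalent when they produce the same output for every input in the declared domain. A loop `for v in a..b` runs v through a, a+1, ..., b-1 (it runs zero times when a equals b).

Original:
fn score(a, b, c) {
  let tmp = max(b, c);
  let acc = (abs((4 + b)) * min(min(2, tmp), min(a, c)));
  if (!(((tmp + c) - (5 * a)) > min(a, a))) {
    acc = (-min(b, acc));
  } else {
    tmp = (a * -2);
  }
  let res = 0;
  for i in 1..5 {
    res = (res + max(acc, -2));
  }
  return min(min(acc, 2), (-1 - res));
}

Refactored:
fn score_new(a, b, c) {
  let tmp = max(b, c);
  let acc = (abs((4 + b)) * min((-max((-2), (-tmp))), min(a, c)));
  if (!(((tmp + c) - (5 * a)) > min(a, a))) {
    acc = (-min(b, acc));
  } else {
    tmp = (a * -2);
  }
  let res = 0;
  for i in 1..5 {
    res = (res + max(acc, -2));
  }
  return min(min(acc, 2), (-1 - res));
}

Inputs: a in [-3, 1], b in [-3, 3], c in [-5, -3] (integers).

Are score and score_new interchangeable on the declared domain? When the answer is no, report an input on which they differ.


Reading the diff, among the changes: min/max/abs usage differs.
One worked example (a=-3, b=-1, c=-4) — score: tmp = -1; acc = -12; (!(((tmp + c) - (5 * a)) > min(a, a))) -> false; tmp = 6; res = 0; [i=1]; res = -2; [i=2]; res = -4; [i=3]; res = -6; [i=4]; res = -8; return -12; score_new: tmp = -1; acc = -12; (!(((tmp + c) - (5 * a)) > min(a, a))) -> false; tmp = 6; res = 0; [i=1]; res = -2; [i=2]; res = -4; [i=3]; res = -6; [i=4]; res = -8; return -12; agreement on -12.
Sweeping the whole domain (105 inputs) finds no disagreement.
verdict: equivalent


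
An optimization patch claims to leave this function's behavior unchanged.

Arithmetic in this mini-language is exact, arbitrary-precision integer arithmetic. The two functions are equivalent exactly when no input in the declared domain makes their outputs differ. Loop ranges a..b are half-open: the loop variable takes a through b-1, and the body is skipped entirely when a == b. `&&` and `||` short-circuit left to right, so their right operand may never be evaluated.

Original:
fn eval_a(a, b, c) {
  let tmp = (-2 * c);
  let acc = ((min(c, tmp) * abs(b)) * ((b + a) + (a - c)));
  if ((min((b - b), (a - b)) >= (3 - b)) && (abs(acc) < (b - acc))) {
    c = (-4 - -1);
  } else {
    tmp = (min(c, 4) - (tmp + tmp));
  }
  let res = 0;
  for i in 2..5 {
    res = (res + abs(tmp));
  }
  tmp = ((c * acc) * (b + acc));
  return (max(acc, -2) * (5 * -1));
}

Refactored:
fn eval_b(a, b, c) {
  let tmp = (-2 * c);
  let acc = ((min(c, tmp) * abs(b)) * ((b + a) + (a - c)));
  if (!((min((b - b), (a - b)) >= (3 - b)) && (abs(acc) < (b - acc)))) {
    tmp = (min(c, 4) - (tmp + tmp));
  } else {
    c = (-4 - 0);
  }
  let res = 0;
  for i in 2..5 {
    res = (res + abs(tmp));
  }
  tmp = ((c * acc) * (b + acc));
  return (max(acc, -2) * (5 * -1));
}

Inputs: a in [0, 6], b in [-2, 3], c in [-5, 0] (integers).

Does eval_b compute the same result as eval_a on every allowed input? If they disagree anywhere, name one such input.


Equivalent. The suspicious edit (`-1` became `0`) never changes the result for any input inside the declared domain.
An exhaustive pass over the 252 declared inputs shows identical outputs.
As a probe, take a=3, b=2, c=-2: eval_a runs tmp := 4 | acc := -40 | ((min((b - b), (a - b)) >= (3 - b)) && (abs(acc) < (b - acc))): false | tmp := -10 | res := 0 | iter i=2: | res := 10 | iter i=3: | res := 20 | iter i=4: | res := 30 | tmp := -3040 | result 10; eval_b runs tmp := 4 | acc := -40 | (!((min((b - b), (a - b)) >= (3 - b)) && (abs(acc) < (b - acc)))): true | tmp := -10 | res := 0 | iter i=2: | res := 10 | iter i=3: | res := 20 | iter i=4: | res := 30 | tmp := -3040 | result 10; both end at 10.
verdict: equivalent


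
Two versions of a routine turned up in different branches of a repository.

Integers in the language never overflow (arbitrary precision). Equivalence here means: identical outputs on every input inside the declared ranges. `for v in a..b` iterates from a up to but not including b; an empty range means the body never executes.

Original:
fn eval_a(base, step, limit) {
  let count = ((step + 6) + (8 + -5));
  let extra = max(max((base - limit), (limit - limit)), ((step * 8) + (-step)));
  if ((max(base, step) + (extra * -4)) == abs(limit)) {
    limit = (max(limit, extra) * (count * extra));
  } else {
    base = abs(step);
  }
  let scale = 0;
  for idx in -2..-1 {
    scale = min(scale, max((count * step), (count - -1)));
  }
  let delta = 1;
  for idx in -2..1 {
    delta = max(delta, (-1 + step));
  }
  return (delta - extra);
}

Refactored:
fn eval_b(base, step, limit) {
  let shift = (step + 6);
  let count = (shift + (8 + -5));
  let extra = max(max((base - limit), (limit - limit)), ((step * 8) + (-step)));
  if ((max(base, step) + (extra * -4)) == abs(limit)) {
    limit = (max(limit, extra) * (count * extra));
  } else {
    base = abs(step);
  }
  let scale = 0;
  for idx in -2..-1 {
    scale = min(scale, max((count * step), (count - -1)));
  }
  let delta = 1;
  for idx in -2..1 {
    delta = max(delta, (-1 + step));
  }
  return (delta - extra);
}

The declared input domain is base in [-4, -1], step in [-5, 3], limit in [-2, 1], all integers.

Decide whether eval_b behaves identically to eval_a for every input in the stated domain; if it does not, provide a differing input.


Equivalent — the differences include statement counts differ, plus local variable names differ, yet no declared input distinguishes the two.
As a probe, take base=-3, step=-3, limit=1: eval_a runs count becomes 6; next extra becomes 0; next ((max(base, step) + (extra * -4)) == abs(limit)) evaluates to false; next base becomes 3; next scale becomes 0; next at idx=-2:; next scale becomes 0; next delta becomes 1; next at idx=-2:; next delta becomes 1; next at idx=-1:; next delta becomes 1; next at idx=0:; next delta becomes 1; next final value 1; eval_b runs shift becomes 3; next count becomes 6; next extra becomes 0; next ((max(base, step) + (extra * -4)) == abs(limit)) evaluates to false; next base becomes 3; next scale becomes 0; next at idx=-2:; next scale becomes 0; next delta becomes 1; next at idx=-2:; next delta becomes 1; next at idx=-1:; next delta becomes 1; next at idx=0:; next delta becomes 1; next final value 1; both end at 1.
Checked all 144 inputs in the declared domain: the outputs agree on every one.
verdict: equivalent


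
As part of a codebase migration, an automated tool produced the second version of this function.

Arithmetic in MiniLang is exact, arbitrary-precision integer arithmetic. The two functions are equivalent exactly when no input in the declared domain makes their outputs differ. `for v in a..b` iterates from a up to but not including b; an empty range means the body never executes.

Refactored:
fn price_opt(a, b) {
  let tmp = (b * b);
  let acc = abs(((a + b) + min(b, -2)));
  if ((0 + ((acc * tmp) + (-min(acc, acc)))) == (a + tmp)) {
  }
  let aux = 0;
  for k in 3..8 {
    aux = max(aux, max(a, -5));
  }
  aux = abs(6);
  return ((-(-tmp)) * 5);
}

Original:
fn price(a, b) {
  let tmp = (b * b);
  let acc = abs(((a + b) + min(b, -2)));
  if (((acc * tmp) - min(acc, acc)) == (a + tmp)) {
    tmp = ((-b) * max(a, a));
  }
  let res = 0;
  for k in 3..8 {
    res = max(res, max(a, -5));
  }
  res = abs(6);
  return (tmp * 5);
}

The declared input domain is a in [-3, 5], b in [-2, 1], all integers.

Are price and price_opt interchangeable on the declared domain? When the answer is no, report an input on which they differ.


a=-1, b=-1 yields -5 from price but 5 from price_opt.
verdict: not equivalent; witness: a=-1, b=-1


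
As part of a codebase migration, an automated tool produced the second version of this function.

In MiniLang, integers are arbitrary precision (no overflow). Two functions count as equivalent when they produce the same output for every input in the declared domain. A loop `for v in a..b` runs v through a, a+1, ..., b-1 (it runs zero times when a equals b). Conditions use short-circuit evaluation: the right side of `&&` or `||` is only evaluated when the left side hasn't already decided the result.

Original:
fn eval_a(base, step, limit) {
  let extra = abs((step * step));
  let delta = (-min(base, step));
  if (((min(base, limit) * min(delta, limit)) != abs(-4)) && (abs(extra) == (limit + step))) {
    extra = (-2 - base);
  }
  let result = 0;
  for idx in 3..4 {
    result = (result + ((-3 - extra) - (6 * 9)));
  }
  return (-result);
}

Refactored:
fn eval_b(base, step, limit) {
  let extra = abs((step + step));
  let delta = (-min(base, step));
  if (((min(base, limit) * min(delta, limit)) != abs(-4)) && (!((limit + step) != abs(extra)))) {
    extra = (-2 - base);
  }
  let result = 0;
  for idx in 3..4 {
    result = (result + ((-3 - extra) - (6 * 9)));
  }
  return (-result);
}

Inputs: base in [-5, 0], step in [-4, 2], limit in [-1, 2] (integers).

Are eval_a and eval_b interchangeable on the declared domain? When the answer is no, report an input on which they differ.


Not equivalent: base=-5, step=-4, limit=-1 separates them (73 vs 65).
eval_a: extra becomes 16; next delta becomes 5; next (((min(base, limit) * min(delta, limit)) != abs(-4)) && (abs(extra) == (limit + step))) evaluates to false; next result becomes 0; next at idx=3:; next result becomes -73; next final value 73
eval_b: extra becomes 8; next delta becomes 5; next (((min(base, limit) * min(delta, limit)) != abs(-4)) && (!((limit + step) != abs(extra)))) evaluates to false; next result becomes 0; next at idx=3:; next result becomes -65; next final value 65
verdict: not equivalent; witness: base=-5, step=-4, limit=-1


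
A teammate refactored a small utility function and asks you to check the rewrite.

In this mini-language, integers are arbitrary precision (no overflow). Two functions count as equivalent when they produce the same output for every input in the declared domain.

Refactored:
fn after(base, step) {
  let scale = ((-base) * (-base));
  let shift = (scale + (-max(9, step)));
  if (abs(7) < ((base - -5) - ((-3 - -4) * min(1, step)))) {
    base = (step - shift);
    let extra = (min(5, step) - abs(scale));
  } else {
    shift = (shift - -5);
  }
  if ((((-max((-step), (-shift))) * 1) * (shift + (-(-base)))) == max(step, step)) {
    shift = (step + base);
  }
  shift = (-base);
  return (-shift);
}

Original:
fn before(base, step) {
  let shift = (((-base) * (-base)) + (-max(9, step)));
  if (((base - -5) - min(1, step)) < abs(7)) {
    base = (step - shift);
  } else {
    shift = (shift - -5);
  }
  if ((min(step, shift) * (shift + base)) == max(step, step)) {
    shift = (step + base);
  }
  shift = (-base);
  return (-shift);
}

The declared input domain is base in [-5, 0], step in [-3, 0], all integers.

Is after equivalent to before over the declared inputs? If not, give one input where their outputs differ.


Evaluate both at base=-5, step=-3.
before: shift becomes 16; next (((base - -5) - min(1, step)) < abs(7)) evaluates to true; next base becomes -19; next ((min(step, shift) * (shift + base)) == max(step, step)) evaluates to false; next shift becomes 19; next final value -19
after: scale becomes 25; next shift becomes 16; next (abs(7) < ((base - -5) - ((-3 - -4) * min(1, step)))) evaluates to false; next shift becomes 21; next ((((-max((-step), (-shift))) * 1) * (shift + (-(-base)))) == max(step, step)) evaluates to false; next shift becomes 5; next final value -5
-19 against -5: the behavior changed.
verdict: not equivalent; witness: base=-5, step=-3


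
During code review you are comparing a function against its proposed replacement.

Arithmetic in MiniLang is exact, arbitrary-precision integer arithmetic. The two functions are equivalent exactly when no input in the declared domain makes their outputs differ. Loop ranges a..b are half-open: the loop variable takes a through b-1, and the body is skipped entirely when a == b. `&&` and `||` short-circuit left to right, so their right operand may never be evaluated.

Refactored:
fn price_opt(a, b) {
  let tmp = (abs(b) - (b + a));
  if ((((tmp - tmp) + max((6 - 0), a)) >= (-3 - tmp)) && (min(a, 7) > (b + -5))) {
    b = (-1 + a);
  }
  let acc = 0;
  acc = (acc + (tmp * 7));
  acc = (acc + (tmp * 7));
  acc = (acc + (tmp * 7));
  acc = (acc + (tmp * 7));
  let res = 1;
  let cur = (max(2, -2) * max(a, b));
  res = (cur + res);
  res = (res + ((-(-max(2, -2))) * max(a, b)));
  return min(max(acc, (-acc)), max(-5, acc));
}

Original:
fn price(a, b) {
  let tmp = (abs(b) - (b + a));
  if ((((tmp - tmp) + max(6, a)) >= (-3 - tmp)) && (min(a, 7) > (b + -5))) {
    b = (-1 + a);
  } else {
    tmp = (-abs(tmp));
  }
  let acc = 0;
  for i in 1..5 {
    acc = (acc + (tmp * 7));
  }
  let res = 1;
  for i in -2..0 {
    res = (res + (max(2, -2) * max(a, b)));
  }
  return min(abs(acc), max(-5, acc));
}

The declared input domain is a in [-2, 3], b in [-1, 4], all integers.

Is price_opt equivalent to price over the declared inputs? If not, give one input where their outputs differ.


These are not equivalent — on a=-2, b=3 the outputs split (-5 vs 56).
price: tmp = 2; ((((tmp - tmp) + max(6, a)) >= (-3 - tmp)) && (min(a, 7) > (b + -5))) -> false; tmp = -2; acc = 0; [i=1]; acc = -14; [i=2]; acc = -28; [i=3]; acc = -42; [i=4]; acc = -56; res = 1; [i=-2]; res = 7; [i=-1]; res = 13; return -5
price_opt: tmp = 2; ((((tmp - tmp) + max((6 - 0), a)) >= (-3 - tmp)) && (min(a, 7) > (b + -5))) -> false; acc = 0; acc = 14; acc = 28; acc = 42; acc = 56; res = 1; cur = 6; res = 7; res = 13; return 56
verdict: not equivalent; witness: a=-2, b=3


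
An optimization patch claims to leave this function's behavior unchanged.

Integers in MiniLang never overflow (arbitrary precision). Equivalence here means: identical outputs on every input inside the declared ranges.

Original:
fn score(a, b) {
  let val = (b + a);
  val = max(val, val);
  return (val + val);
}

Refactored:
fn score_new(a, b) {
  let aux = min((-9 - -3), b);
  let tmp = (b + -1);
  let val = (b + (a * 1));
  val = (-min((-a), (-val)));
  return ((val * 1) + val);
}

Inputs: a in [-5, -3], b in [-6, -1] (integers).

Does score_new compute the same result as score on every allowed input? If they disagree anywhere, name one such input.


Not equivalent: a=-5, b=-6 separates them (-22 vs -10).
score: val = -11; val = -11; return -22
score_new: aux = -6; tmp = -7; val = -11; val = -5; return -10
verdict: not equivalent; witness: a=-5, b=-6


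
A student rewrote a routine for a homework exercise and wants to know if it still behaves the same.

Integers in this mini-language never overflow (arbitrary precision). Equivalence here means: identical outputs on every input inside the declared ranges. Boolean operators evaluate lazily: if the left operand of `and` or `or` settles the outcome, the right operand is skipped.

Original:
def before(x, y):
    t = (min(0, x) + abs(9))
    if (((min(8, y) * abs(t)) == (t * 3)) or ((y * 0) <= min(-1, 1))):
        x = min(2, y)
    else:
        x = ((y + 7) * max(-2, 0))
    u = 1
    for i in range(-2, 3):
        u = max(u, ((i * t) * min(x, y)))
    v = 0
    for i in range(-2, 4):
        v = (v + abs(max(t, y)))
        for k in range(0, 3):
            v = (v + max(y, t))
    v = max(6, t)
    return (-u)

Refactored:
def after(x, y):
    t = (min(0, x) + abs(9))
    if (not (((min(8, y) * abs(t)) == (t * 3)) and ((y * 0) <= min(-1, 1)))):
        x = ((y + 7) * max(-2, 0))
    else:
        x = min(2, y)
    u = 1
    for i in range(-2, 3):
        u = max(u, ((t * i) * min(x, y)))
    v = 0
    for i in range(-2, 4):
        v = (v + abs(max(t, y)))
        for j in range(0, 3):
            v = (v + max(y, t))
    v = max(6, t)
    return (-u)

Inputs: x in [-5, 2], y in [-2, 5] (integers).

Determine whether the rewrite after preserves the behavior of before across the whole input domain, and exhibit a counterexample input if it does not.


The rewrite breaks on x=-5, y=3, where the results are -16 and -1.
before: t = 4; (((min(8, y) * abs(t)) == (t * 3)) or ((y * 0) <= min(-1, 1))) -> true; x = 2; u = 1; [i=-2]; u = 1; [i=-1]; u = 1; [i=0]; u = 1; [i=1]; u = 8; [i=2]; u = 16; v = 0; [i=-2]; v = 4; [k=0]; v = 8; [k=1]; v = 12; [k=2]; v = 16; [i=-1]; v = 20; [k=0]; v = 24; [k=1]; v = 28; [k=2]; v = 32; [i=0]; v = 36; [k=0]; v = 40; [k=1]; v = 44; [k=2]; v = 48; [i=1]; v = 52; [k=0]; v = 56; [k=1]; v = 60; [k=2]; v = 64; [i=2]; v = 68; [k=0]; v = 72; [k=1]; v = 76; [k=2]; v = 80; [i=3]; v = 84; [k=0]; v = 88; [k=1]; v = 92; [k=2]; v = 96; v = 6; return -16
after: t = 4; (not (((min(8, y) * abs(t)) == (t * 3)) and ((y * 0) <= min(-1, 1)))) -> true; x = 0; u = 1; [i=-2]; u = 1; [i=-1]; u = 1; [i=0]; u = 1; [i=1]; u = 1; [i=2]; u = 1; v = 0; [i=-2]; v = 4; [j=0]; v = 8; [j=1]; v = 12; [j=2]; v = 16; [i=-1]; v = 20; [j=0]; v = 24; [j=1]; v = 28; [j=2]; v = 32; [i=0]; v = 36; [j=0]; v = 40; [j=1]; v = 44; [j=2]; v = 48; [i=1]; v = 52; [j=0]; v = 56; [j=1]; v = 60; [j=2]; v = 64; [i=2]; v = 68; [j=0]; v = 72; [j=1]; v = 76; [j=2]; v = 80; [i=3]; v = 84; [j=0]; v = 88; [j=1]; v = 92; [j=2]; v = 96; v = 6; return -1
verdict: not equivalent; witness: x=-5, y=3


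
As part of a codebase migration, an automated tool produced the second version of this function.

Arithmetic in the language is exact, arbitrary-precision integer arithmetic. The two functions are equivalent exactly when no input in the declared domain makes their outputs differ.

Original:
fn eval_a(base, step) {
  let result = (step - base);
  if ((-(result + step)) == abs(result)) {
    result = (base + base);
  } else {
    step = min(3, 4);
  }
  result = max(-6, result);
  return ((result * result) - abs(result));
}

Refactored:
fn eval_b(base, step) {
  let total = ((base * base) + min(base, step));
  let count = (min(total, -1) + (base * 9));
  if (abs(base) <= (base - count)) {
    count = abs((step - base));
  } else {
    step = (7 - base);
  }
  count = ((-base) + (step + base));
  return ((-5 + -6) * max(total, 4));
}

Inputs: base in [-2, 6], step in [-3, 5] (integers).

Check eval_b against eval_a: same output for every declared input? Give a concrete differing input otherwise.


Input base=-2, step=-3: 0 from eval_a versus -44 from eval_b.
verdict: not equivalent; witness: base=-2, step=-3


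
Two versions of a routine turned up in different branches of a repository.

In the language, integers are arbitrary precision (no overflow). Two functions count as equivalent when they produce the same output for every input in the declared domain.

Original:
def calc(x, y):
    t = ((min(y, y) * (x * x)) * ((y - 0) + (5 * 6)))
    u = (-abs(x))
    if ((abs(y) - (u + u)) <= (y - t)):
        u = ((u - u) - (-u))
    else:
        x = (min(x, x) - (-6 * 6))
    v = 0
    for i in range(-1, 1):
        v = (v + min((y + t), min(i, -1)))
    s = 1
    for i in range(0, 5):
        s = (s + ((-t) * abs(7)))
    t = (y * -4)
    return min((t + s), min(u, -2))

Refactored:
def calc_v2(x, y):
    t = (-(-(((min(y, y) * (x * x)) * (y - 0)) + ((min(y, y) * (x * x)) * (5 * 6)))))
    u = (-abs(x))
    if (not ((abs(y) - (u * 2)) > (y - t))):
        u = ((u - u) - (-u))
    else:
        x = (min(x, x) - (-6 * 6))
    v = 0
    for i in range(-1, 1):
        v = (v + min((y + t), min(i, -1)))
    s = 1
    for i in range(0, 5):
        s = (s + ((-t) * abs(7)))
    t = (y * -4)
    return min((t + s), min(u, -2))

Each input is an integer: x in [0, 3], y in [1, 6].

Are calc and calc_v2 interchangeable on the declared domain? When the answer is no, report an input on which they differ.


Although comparison usage differs; and boolean connective usage differs; and constant usage differs; and min/max/abs usage differs; and arithmetic usage differs, 24/24 inputs agree.
verdict: equivalent


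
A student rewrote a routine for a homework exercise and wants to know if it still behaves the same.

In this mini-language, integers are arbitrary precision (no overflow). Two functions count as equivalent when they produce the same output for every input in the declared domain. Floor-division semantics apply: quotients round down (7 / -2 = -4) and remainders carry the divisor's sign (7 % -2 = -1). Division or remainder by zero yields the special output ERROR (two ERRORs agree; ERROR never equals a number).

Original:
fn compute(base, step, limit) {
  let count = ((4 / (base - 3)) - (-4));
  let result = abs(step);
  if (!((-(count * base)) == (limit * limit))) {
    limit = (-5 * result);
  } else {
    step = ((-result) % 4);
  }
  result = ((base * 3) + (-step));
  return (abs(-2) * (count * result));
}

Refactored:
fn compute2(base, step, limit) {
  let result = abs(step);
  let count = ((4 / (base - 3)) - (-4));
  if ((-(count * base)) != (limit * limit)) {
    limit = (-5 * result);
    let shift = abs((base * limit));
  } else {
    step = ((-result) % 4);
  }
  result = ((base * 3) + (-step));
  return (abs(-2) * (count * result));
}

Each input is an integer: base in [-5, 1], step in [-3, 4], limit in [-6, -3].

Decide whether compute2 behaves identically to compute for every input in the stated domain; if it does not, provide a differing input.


Behavior is preserved: although statement counts differ; boolean connective usage differs; local variable names differ; arithmetic usage differs; comparison usage differs; min/max/abs usage differs, the outputs never diverge.
Tracing base=-5, step=-3, limit=-6: compute: count = 3; result = 3; (!((-(count * base)) == (limit * limit))) -> true; limit = -15; result = -12; return -72 | compute2: result = 3; count = 3; ((-(count * base)) != (limit * limit)) -> true; limit = -15; shift = 75; result = -12; return -72 — matching result -72.
Every one of the 224 inputs gives matching results.
verdict: equivalent


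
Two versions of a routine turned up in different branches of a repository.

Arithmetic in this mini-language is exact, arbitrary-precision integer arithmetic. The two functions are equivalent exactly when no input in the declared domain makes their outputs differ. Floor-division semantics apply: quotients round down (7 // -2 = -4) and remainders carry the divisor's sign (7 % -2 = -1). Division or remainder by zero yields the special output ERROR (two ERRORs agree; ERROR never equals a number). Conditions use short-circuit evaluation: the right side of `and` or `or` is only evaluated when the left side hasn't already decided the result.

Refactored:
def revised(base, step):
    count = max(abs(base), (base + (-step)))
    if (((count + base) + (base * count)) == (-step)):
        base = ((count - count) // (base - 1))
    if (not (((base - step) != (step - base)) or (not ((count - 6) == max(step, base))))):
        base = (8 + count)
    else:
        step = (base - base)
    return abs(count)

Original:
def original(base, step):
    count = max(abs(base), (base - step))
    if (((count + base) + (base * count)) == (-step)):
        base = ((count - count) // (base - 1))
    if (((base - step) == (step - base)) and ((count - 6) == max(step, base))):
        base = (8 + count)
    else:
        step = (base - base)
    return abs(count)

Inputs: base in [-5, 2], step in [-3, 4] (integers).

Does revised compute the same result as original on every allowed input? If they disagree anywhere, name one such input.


Behavior is preserved: although comparison usage differs; and arithmetic usage differs; and boolean connective usage differs, the outputs never diverge.
Spot check at base=-1, step=-3 — original: count becomes 2; next (((count + base) + (base * count)) == (-step)) evaluates to false; next (((base - step) == (step - base)) and ((count - 6) == max(step, base))) evaluates to false; next step becomes 0; next final value 2. revised: count becomes 2; next (((count + base) + (base * count)) == (-step)) evaluates to false; next (not (((base - step) != (step - base)) or (not ((count - 6) == max(step, base))))) evaluates to false; next step becomes 0; next final value 2. Both give 2.
An exhaustive pass over the 64 declared inputs shows identical outputs.
verdict: equivalent


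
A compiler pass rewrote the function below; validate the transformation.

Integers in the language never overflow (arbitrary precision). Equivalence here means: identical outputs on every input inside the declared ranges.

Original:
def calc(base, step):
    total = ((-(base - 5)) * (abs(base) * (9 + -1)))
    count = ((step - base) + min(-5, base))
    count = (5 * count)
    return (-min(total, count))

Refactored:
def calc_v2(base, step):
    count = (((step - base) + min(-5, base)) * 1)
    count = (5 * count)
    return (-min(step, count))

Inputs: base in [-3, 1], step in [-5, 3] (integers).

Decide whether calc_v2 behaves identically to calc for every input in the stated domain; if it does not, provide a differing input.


The rewrite breaks on base=-3, step=3, where the results are -5 and -3.
calc: total := 192 | count := 1 | count := 5 | result -5
calc_v2: count := 1 | count := 5 | result -3
verdict: not equivalent; witness: base=-3, step=3


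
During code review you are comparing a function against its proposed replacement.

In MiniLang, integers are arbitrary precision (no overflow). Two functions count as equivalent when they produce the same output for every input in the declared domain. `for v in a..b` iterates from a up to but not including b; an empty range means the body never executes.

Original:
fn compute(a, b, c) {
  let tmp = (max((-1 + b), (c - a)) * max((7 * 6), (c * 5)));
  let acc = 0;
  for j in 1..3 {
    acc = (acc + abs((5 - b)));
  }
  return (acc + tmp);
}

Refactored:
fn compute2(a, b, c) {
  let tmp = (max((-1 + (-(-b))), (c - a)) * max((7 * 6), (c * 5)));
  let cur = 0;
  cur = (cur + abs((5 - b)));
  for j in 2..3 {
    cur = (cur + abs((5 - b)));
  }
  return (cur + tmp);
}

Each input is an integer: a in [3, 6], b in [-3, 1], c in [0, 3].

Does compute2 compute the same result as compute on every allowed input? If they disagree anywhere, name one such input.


The two are interchangeable: constant usage differs; local variable names differ; arithmetic usage differs; min/max/abs usage differs; statement counts differ; loop structure differs, and every declared input agrees.
Spot check at a=4, b=-2, c=3 — compute: tmp = -42; acc = 0; [j=1]; acc = 7; [j=2]; acc = 14; return -28. compute2: tmp = -42; cur = 0; cur = 7; [j=2]; cur = 14; return -28. Both give -28.
Sweeping the whole domain (80 inputs) finds no disagreement.
verdict: equivalent


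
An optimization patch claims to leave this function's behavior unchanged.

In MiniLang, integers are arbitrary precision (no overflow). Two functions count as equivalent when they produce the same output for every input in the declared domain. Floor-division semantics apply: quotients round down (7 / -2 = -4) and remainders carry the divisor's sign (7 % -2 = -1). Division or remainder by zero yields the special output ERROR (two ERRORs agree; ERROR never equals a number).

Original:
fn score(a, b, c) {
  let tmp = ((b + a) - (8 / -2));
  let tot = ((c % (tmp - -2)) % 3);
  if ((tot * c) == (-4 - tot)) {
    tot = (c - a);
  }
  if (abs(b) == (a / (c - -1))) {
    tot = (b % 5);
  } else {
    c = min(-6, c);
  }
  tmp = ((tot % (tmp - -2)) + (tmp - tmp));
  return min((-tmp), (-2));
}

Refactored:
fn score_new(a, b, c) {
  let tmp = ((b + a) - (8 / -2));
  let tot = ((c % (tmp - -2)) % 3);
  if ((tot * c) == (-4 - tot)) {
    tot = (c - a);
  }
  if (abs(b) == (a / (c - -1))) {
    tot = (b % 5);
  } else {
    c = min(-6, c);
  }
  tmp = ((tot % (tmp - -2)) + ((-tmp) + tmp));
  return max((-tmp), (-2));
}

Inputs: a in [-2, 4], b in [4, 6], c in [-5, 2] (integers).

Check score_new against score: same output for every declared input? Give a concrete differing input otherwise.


Run the pair on a=-2, b=4, c=-5.
score: tmp=6, then tot=0, then ((tot * c) == (-4 - tot)) is false, then (abs(b) == (a / (c - -1))) is false, then c=-6, then tmp=0, then returns -2
score_new: tmp=6, then tot=0, then ((tot * c) == (-4 - tot)) is false, then (abs(b) == (a / (c - -1))) is false, then c=-6, then tmp=0, then returns 0
-2 != 0, so the rewrite changes behavior.
verdict: not equivalent; witness: a=-2, b=4, c=-5


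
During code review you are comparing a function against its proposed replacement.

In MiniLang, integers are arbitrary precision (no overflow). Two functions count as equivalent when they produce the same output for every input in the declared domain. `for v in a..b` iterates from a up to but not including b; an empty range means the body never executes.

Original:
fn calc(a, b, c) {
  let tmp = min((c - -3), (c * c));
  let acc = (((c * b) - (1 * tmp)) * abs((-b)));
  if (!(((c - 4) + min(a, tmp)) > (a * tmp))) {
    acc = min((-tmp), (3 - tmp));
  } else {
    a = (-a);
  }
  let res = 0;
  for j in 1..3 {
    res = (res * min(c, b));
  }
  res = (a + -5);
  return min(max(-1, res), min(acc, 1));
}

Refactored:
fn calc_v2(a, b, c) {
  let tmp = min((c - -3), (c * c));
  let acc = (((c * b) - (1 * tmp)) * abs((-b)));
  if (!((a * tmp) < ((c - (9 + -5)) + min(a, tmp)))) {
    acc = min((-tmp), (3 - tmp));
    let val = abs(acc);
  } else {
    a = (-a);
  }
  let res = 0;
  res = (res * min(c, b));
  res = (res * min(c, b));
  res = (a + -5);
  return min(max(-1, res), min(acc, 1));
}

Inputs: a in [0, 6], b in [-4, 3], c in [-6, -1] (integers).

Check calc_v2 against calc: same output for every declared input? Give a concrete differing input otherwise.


Although min/max/abs usage differs, plus local variable names differ, plus statement counts differ, plus arithmetic usage differs, plus loop structure differs, plus comparison usage differs, plus constant usage differs, 336/336 inputs agree.
verdict: equivalent


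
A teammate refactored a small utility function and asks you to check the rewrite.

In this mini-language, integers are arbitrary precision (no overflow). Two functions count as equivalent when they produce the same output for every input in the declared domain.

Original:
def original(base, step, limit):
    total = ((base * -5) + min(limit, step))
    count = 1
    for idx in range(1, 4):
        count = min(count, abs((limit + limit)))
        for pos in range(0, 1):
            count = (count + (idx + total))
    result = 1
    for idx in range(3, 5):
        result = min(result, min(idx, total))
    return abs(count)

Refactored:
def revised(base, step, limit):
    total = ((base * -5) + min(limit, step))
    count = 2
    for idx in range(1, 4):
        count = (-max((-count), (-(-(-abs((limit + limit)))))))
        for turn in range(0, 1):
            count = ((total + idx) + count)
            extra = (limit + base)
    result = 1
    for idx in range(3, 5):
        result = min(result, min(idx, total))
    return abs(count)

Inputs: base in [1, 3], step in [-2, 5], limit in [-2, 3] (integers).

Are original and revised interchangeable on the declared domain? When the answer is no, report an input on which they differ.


These are not equivalent — on base=1, step=-2, limit=-2 the outputs split (14 vs 13).
original: total = -7; count = 1; [idx=1]; count = 1; [pos=0]; count = -5; [idx=2]; count = -5; [pos=0]; count = -10; [idx=3]; count = -10; [pos=0]; count = -14; result = 1; [idx=3]; result = -7; [idx=4]; result = -7; return 14
revised: total = -7; count = 2; [idx=1]; count = 2; [turn=0]; count = -4; extra = -1; [idx=2]; count = -4; [turn=0]; count = -9; extra = -1; [idx=3]; count = -9; [turn=0]; count = -13; extra = -1; result = 1; [idx=3]; result = -7; [idx=4]; result = -7; return 13
verdict: not equivalent; witness: base=1, step=-2, limit=-2


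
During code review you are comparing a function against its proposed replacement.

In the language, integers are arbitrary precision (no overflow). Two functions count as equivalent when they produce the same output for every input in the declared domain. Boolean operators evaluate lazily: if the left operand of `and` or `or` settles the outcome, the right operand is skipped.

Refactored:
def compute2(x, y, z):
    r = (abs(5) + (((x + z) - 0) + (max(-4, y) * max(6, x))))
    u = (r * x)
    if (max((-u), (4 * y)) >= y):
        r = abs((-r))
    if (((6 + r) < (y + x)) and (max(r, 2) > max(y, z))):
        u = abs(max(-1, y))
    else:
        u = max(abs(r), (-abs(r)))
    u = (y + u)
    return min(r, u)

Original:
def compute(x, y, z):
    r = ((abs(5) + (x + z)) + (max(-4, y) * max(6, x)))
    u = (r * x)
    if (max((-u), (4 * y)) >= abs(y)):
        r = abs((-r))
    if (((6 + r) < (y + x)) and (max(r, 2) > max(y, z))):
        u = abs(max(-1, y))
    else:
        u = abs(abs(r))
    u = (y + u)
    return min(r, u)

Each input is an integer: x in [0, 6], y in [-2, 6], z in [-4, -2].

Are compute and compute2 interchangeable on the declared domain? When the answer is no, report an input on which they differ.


Take x=0, y=-2, z=-4.
compute: r = -11; u = 0; (max((-u), (4 * y)) >= abs(y)) -> false; (((6 + r) < (y + x)) and (max(r, 2) > max(y, z))) -> true; u = 1; u = -1; return -11
compute2: r = -11; u = 0; (max((-u), (4 * y)) >= y) -> true; r = 11; (((6 + r) < (y + x)) and (max(r, 2) > max(y, z))) -> false; u = 11; u = 9; return 9
-11 and 9 differ, so these are not the same function on this domain.
verdict: not equivalent; witness: x=0, y=-2, z=-4


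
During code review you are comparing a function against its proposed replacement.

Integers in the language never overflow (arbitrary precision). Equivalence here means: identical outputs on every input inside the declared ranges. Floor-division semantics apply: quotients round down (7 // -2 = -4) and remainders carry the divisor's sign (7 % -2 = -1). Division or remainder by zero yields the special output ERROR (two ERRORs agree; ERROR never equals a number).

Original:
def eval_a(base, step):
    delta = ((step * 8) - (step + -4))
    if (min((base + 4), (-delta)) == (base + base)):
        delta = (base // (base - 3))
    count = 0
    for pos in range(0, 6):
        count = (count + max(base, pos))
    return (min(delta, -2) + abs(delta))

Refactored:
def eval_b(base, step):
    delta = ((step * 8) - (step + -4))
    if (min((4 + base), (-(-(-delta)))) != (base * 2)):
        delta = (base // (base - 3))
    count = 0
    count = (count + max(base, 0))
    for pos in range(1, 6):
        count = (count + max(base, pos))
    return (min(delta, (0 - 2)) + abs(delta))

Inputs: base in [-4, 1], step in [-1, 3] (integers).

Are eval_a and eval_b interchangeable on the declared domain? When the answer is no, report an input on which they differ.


There is a counterexample at base=-4, step=-1: 0 on one side, -2 on the other.
eval_a: delta becomes -3; next (min((base + 4), (-delta)) == (base + base)) evaluates to false; next count becomes 0; next at pos=0:; next count becomes 0; next at pos=1:; next count becomes 1; next at pos=2:; next count becomes 3; next at pos=3:; next count becomes 6; next at pos=4:; next count becomes 10; next at pos=5:; next count becomes 15; next final value 0
eval_b: delta becomes -3; next (min((4 + base), (-(-(-delta)))) != (base * 2)) evaluates to true; next delta becomes 0; next count becomes 0; next count becomes 0; next at pos=1:; next count becomes 1; next at pos=2:; next count becomes 3; next at pos=3:; next count becomes 6; next at pos=4:; next count becomes 10; next at pos=5:; next count becomes 15; next final value -2
verdict: not equivalent; witness: base=-4, step=-1


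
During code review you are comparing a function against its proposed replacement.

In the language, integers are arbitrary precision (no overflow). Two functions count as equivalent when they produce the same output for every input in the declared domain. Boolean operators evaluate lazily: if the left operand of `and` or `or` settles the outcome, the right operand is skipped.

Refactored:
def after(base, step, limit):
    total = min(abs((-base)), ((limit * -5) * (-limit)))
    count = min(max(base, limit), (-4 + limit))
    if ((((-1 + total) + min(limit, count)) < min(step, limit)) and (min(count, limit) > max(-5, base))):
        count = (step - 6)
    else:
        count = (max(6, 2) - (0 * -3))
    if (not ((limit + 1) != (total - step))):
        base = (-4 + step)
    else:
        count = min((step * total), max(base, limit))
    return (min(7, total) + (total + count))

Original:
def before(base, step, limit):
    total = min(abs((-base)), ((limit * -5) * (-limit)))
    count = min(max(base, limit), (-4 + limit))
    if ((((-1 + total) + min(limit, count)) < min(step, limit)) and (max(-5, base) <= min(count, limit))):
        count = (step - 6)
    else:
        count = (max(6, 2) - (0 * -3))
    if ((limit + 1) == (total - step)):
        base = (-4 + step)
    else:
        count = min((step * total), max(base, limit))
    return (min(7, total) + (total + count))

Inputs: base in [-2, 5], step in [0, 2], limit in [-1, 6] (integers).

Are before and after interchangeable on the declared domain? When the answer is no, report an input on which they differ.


One difference looks behavioral, but it never changes the outcome for any declared input; all 192 inputs agree.
verdict: equivalent
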